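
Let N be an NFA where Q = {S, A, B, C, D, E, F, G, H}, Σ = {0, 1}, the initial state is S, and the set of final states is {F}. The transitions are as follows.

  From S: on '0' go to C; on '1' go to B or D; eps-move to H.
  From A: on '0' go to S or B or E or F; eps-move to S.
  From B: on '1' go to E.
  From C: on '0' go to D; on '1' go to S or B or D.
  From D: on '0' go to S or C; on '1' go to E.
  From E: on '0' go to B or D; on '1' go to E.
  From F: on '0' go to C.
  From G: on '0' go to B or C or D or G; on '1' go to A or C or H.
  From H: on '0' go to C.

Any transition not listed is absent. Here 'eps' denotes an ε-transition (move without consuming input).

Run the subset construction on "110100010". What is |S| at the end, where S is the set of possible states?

5

Start: ε-closure({S}) = {S, H}.
Read '1': S→{B, D}, H→∅; now {B, D}.
Read '1': B→{E}, D→{E}; now {E}.
Read '0': E→{B, D}; now {B, D}.
Read '1': B→{E}, D→{E}; now {E}.
Read '0': E→{B, D}; now {B, D}.
Read '0': B→∅, D→{S, C}; union {S, C}; ε-closure = {S, C, H}.
Read '0': S→{C}, C→{D}, H→{C}; now {C, D}.
Read '1': C→{S, B, D}, D→{E}; union {S, B, D, E}; ε-closure = {S, B, D, E, H}.
Read '0': S→{C}, B→∅, D→{S, C}, E→{B, D}, H→{C}; union {S, B, C, D}; ε-closure = {S, B, C, D, H}.
That set has 5 states.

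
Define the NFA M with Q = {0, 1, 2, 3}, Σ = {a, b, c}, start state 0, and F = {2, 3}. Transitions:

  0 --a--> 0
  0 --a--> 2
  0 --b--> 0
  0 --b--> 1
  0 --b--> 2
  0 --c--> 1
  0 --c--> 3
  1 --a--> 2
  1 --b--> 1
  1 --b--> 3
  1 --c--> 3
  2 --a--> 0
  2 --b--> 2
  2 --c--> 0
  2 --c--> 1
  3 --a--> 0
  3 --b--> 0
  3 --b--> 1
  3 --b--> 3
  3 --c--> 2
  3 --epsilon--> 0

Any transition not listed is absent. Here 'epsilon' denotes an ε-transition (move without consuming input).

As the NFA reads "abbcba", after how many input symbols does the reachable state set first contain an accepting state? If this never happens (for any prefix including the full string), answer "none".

1

Start in {0}.
Read 'a': 0→{0, 2}; now {0, 2}.
None of the earlier sets intersect F, but {0, 2} does.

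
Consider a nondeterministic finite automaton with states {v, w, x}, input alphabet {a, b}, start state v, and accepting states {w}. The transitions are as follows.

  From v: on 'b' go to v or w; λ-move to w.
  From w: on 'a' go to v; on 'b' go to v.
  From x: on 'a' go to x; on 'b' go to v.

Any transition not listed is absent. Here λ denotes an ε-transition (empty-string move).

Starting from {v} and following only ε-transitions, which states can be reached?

{v, w}

Begin with {v}.
ε-move v → w; add w.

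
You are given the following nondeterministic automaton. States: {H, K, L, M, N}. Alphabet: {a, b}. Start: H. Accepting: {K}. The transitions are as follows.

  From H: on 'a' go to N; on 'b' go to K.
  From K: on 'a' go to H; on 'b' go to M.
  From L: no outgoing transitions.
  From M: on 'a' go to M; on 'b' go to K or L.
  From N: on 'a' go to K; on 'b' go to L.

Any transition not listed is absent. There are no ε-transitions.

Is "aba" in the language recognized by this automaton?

Start in {H}.
Read 'a': H→{N}; now {N}.
Read 'b': N→{L}; now {L}.
Read 'a': L→∅; now ∅.
The final set ∅ contains no accepting state.

No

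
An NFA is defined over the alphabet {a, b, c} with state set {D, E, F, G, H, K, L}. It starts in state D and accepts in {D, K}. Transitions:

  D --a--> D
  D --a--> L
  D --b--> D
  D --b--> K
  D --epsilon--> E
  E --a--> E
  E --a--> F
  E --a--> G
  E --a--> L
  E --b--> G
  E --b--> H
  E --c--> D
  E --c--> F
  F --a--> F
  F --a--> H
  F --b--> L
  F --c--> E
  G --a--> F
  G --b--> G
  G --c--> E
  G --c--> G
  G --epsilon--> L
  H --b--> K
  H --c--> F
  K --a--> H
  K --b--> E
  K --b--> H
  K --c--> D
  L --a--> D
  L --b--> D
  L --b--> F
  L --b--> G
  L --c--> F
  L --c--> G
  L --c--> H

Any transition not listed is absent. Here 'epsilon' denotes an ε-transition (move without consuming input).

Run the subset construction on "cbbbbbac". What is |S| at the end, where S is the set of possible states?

Start: ε-closure({D}) = {D, E}.
Read 'c': {D, E} → {D, E, F}.
Read 'b': {D, E, F} → {D, E, G, H, K, L}.
Read 'b': {D, E, G, H, K, L} → {D, E, F, G, H, K, L}.
Read 'b': {D, E, F, G, H, K, L} → {D, E, F, G, H, K, L}.
Read 'b': {D, E, F, G, H, K, L} → {D, E, F, G, H, K, L}.
Read 'b': {D, E, F, G, H, K, L} → {D, E, F, G, H, K, L}.
Read 'a': {D, E, F, G, H, K, L} → {D, E, F, G, H, L}.
Read 'c': {D, E, F, G, H, L} → {D, E, F, G, H, L}.
That set has 6 states.

6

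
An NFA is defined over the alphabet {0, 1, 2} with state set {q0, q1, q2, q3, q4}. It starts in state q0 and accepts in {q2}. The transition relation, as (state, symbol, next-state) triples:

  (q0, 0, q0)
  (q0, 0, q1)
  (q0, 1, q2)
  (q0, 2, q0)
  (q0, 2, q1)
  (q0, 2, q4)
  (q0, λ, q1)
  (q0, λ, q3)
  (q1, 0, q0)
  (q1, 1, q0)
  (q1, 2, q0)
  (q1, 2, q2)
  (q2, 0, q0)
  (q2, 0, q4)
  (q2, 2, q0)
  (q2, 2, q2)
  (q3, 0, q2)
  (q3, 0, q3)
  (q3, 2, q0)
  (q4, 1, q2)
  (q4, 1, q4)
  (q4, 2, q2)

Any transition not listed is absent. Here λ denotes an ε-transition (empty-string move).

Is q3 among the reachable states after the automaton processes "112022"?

Start: ε-closure({q0}) = {q0, q1, q3}.
Read '1': q0→{q2}, q1→{q0}, q3→∅; union {q0, q2}; ε-closure = {q0, q1, q2, q3}.
Read '1': q0→{q2}, q1→{q0}, q2→∅, q3→∅; union {q0, q2}; ε-closure = {q0, q1, q2, q3}.
Read '2': q0→{q0, q1, q4}, q1→{q0, q2}, q2→{q0, q2}, q3→{q0}; union {q0, q1, q2, q4}; ε-closure = {q0, q1, q2, q3, q4}.
Read '0': q0→{q0, q1}, q1→{q0}, q2→{q0, q4}, q3→{q2, q3}, q4→∅; now {q0, q1, q2, q3, q4}.
Read '2': q0→{q0, q1, q4}, q1→{q0, q2}, q2→{q0, q2}, q3→{q0}, q4→{q2}; union {q0, q1, q2, q4}; ε-closure = {q0, q1, q2, q3, q4}.
Read '2': q0→{q0, q1, q4}, q1→{q0, q2}, q2→{q0, q2}, q3→{q0}, q4→{q2}; union {q0, q1, q2, q4}; ε-closure = {q0, q1, q2, q3, q4}.
State q3 is in {q0, q1, q2, q3, q4}.

Yes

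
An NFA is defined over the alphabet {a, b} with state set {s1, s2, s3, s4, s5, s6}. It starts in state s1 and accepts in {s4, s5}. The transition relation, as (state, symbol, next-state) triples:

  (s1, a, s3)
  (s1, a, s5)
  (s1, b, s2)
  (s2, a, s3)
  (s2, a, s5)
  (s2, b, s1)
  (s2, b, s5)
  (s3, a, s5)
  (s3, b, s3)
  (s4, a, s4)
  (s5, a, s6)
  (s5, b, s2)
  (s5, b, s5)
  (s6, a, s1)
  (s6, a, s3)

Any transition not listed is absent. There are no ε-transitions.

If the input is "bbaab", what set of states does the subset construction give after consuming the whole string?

Start in {s1}.
Read 'b': {s1} → {s2}.
Read 'b': {s2} → {s1, s5}.
Read 'a': {s1, s5} → {s3, s5, s6}.
Read 'a': {s3, s5, s6} → {s1, s3, s5, s6}.
Read 'b': {s1, s3, s5, s6} → {s2, s3, s5}.

{s2, s3, s5}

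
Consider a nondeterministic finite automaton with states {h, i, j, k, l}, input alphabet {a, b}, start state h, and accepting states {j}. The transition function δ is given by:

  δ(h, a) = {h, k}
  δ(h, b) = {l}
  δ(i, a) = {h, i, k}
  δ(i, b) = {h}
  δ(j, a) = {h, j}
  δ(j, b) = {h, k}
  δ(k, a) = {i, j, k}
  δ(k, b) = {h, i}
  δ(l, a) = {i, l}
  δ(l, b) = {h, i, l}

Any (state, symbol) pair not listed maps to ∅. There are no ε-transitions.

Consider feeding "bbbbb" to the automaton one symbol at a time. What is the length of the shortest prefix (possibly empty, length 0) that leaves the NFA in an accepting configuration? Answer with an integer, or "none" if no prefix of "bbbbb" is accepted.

Start in {h}.
Read 'b': {h} → {l}.
Read 'b': {l} → {h, i, l}.
Read 'b': {h, i, l} → {h, i, l}.
Read 'b': {h, i, l} → {h, i, l}.
Read 'b': {h, i, l} → {h, i, l}.
No reachable set along the way intersects F.

none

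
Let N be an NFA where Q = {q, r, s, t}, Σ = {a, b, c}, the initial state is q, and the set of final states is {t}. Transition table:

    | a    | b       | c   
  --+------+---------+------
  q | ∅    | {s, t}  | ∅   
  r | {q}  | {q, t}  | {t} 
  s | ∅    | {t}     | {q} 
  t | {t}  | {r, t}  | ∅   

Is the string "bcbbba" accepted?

Yes

Start in {q}.
Read 'b': q→{s, t}; now {s, t}.
Read 'c': s→{q}, t→∅; now {q}.
Read 'b': q→{s, t}; now {s, t}.
Read 'b': s→{t}, t→{r, t}; now {r, t}.
Read 'b': r→{q, t}, t→{r, t}; now {q, r, t}.
Read 'a': q→∅, r→{q}, t→{t}; now {q, t}.
The final set {q, t} contains the accepting state t.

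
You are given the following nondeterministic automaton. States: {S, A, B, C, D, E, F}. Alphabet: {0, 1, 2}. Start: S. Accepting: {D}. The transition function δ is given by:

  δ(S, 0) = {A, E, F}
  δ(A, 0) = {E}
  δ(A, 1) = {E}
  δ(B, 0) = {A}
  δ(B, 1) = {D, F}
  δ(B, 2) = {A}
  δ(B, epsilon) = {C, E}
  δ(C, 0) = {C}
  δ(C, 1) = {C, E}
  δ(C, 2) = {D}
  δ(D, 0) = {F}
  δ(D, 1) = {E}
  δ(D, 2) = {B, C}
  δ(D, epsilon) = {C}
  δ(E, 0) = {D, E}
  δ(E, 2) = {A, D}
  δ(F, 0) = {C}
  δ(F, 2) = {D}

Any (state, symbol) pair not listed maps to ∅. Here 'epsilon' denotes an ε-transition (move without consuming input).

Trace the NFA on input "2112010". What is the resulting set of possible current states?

∅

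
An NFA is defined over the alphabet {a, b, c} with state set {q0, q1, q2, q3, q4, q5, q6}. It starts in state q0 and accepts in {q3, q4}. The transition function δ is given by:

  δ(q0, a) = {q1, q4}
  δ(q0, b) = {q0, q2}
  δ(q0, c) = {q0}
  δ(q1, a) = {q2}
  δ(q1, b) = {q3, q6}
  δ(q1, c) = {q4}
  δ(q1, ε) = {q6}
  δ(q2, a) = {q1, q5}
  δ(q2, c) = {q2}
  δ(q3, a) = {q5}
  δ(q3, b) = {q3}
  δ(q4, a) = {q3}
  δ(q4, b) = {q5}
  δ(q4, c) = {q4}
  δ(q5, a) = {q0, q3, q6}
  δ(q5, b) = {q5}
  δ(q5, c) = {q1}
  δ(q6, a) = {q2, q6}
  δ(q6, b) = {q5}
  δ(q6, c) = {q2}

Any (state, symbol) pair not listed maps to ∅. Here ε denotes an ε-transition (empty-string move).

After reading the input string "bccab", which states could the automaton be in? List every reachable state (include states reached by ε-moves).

Start in {q0}.
Read 'b': {q0} → {q0, q2}.
Read 'c': {q0, q2} → {q0, q2}.
Read 'c': {q0, q2} → {q0, q2}.
Read 'a': {q0, q2} → {q1, q4, q5, q6}.
Read 'b': {q1, q4, q5, q6} → {q3, q5, q6}.

{q3, q5, q6}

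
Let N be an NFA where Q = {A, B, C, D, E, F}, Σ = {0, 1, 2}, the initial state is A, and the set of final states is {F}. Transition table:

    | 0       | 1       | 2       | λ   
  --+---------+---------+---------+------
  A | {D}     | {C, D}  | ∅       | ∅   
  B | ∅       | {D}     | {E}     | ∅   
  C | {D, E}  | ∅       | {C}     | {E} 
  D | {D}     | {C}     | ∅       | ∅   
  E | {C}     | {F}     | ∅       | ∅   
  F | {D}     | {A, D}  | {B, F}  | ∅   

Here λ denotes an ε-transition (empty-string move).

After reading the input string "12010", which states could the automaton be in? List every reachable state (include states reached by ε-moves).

Start in {A}.
Read '1': {A} → {C, D, E}.
Read '2': {C, D, E} → {C, E}.
Read '0': {C, E} → {C, D, E}.
Read '1': {C, D, E} → {C, E, F}.
Read '0': {C, E, F} → {C, D, E}.

{C, D, E}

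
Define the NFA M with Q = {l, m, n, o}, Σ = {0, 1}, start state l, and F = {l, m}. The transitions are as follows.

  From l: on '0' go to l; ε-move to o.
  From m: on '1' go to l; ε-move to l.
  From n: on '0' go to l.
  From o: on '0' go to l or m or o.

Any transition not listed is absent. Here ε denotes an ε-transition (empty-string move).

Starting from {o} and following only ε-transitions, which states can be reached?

{o}

Begin with {o}.
No ε-moves leave this set, so the closure equals the set itself.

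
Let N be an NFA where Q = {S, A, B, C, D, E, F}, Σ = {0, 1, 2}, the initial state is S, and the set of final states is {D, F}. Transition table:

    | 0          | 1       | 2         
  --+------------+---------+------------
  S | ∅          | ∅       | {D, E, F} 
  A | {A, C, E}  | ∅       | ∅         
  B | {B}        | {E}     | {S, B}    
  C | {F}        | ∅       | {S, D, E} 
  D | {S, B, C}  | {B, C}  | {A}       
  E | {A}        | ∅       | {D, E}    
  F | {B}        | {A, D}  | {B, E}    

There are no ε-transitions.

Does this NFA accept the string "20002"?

Start in {S}.
Read '2': S→{D, E, F}; now {D, E, F}.
Read '0': D→{S, B, C}, E→{A}, F→{B}; now {S, A, B, C}.
Read '0': S→∅, A→{A, C, E}, B→{B}, C→{F}; now {A, B, C, E, F}.
Read '0': A→{A, C, E}, B→{B}, C→{F}, E→{A}, F→{B}; now {A, B, C, E, F}.
Read '2': A→∅, B→{S, B}, C→{S, D, E}, E→{D, E}, F→{B, E}; now {S, B, D, E}.
The final set {S, B, D, E} contains the accepting state D.

Yes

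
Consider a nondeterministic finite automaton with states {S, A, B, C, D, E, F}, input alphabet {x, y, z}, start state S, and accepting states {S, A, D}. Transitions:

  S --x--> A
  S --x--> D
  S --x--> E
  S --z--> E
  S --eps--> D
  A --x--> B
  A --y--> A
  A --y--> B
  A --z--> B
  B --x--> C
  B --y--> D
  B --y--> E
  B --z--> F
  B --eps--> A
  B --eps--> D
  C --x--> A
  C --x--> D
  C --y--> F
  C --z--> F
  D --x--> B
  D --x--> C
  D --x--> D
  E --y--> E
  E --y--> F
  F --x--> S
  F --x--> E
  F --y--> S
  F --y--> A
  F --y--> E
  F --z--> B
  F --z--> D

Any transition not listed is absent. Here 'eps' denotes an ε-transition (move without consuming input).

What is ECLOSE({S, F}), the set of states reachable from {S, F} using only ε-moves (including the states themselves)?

Begin with {S, F}.
ε-move S → D; add D.

{S, D, F}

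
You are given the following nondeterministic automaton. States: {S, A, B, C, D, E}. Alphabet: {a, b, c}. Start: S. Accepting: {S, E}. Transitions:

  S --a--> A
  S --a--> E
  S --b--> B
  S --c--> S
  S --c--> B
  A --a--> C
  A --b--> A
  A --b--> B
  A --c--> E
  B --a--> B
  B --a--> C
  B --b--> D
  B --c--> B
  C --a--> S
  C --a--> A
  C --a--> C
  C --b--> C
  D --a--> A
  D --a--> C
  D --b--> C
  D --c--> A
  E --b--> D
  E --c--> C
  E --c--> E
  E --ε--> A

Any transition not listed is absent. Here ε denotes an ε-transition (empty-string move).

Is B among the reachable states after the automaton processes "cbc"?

Yes

Start in {S}.
Read 'c': {S} → {S, B}.
Read 'b': {S, B} → {B, D}.
Read 'c': {B, D} → {A, B}.
State B is in {A, B}.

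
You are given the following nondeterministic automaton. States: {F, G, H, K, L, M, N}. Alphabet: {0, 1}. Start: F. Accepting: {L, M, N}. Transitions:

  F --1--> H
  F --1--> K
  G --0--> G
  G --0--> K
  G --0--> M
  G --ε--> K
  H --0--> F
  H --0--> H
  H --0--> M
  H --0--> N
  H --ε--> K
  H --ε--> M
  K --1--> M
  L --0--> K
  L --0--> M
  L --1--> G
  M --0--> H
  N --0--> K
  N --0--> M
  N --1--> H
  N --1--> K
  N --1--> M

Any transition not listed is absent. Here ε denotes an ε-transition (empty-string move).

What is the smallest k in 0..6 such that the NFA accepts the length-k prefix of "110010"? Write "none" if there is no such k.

1

Start in {F}.
Read '1': {F} → {H, K, M}.
None of the earlier sets intersect F, but {H, K, M} does.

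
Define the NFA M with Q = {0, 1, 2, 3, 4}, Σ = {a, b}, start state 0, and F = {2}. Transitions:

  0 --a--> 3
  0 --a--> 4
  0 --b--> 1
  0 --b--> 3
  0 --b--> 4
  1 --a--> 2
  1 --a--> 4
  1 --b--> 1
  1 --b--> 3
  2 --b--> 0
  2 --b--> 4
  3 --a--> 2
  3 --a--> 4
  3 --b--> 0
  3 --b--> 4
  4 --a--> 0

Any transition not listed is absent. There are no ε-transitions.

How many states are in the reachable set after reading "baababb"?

4

Start in {0}.
Read 'b': 0→{1, 3, 4}; now {1, 3, 4}.
Read 'a': 1→{2, 4}, 3→{2, 4}, 4→{0}; now {0, 2, 4}.
Read 'a': 0→{3, 4}, 2→∅, 4→{0}; now {0, 3, 4}.
Read 'b': 0→{1, 3, 4}, 3→{0, 4}, 4→∅; now {0, 1, 3, 4}.
Read 'a': 0→{3, 4}, 1→{2, 4}, 3→{2, 4}, 4→{0}; now {0, 2, 3, 4}.
Read 'b': 0→{1, 3, 4}, 2→{0, 4}, 3→{0, 4}, 4→∅; now {0, 1, 3, 4}.
Read 'b': 0→{1, 3, 4}, 1→{1, 3}, 3→{0, 4}, 4→∅; now {0, 1, 3, 4}.
That set has 4 states.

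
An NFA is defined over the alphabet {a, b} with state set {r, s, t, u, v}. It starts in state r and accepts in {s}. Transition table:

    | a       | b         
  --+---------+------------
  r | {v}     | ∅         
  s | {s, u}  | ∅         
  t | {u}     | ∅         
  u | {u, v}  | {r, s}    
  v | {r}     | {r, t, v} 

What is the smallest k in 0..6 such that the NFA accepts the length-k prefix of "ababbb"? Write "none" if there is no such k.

Start in {r}.
Read 'a': r→{v}; now {v}.
Read 'b': v→{r, t, v}; now {r, t, v}.
Read 'a': r→{v}, t→{u}, v→{r}; now {r, u, v}.
Read 'b': r→∅, u→{r, s}, v→{r, t, v}; now {r, s, t, v}.
None of the earlier sets intersect F, but {r, s, t, v} does.

4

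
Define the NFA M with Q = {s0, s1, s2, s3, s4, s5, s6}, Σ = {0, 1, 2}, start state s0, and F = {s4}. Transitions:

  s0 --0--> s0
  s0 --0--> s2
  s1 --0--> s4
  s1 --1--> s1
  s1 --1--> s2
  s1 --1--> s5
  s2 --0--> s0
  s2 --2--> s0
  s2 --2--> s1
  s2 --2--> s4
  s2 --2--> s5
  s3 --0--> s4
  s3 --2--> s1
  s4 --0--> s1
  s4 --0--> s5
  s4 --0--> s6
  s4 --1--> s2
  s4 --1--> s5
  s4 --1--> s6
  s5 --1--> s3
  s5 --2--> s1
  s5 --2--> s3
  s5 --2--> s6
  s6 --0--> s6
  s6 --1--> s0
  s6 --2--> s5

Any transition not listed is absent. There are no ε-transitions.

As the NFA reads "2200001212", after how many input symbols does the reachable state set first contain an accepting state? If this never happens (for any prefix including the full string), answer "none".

none

Start in {s0}.
Read '2': {s0} → ∅.
The set is empty and remains empty for the remaining 9 symbols.
No reachable set along the way intersects F.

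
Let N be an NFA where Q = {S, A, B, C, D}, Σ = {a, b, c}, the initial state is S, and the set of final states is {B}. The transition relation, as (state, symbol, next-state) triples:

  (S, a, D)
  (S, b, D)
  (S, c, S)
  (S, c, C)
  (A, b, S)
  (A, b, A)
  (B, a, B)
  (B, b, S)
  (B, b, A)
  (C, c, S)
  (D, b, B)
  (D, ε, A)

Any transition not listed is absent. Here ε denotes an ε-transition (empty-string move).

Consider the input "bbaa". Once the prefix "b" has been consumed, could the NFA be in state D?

Yes

Start in {S}.
Read 'b': S→{D}; union {D}; ε-closure = {A, D}.
State D is in {A, D}.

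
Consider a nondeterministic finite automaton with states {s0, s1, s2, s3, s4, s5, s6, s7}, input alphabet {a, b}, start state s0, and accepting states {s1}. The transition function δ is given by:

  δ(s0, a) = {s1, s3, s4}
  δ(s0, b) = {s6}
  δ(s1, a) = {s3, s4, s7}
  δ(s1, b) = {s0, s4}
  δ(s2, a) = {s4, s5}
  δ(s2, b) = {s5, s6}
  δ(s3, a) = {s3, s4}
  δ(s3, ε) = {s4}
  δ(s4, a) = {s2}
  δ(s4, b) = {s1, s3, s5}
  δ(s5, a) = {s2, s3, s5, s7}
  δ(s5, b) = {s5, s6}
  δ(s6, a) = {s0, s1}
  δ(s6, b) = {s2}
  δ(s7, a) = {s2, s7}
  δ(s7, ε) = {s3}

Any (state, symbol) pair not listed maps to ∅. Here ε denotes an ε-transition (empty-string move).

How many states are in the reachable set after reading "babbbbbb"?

7

Start in {s0}.
Read 'b': {s0} → {s6}.
Read 'a': {s6} → {s0, s1}.
Read 'b': {s0, s1} → {s0, s4, s6}.
Read 'b': {s0, s4, s6} → {s1, s2, s3, s4, s5, s6}.
Read 'b': {s1, s2, s3, s4, s5, s6} → {s0, s1, s2, s3, s4, s5, s6}.
Read 'b': {s0, s1, s2, s3, s4, s5, s6} → {s0, s1, s2, s3, s4, s5, s6}.
Read 'b': {s0, s1, s2, s3, s4, s5, s6} → {s0, s1, s2, s3, s4, s5, s6}.
Read 'b': {s0, s1, s2, s3, s4, s5, s6} → {s0, s1, s2, s3, s4, s5, s6}.
That set has 7 states.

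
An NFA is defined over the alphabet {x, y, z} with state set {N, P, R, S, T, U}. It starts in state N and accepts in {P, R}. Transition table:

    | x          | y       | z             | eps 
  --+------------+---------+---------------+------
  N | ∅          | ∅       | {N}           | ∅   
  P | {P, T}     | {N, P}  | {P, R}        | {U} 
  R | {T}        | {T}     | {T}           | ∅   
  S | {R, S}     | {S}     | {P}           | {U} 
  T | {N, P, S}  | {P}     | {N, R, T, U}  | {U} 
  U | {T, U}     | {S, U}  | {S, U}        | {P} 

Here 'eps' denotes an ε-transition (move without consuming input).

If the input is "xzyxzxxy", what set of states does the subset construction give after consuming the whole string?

∅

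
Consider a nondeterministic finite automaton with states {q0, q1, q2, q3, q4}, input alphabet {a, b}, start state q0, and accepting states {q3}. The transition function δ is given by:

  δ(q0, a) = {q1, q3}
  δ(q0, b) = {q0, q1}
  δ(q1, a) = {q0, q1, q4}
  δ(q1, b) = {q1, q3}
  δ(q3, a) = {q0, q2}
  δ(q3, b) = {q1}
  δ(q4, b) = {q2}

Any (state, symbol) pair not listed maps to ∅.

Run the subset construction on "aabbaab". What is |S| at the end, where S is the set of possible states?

Start in {q0}.
Read 'a': q0→{q1, q3}; now {q1, q3}.
Read 'a': q1→{q0, q1, q4}, q3→{q0, q2}; now {q0, q1, q2, q4}.
Read 'b': q0→{q0, q1}, q1→{q1, q3}, q2→∅, q4→{q2}; now {q0, q1, q2, q3}.
Read 'b': q0→{q0, q1}, q1→{q1, q3}, q2→∅, q3→{q1}; now {q0, q1, q3}.
Read 'a': q0→{q1, q3}, q1→{q0, q1, q4}, q3→{q0, q2}; now {q0, q1, q2, q3, q4}.
Read 'a': q0→{q1, q3}, q1→{q0, q1, q4}, q2→∅, q3→{q0, q2}, q4→∅; now {q0, q1, q2, q3, q4}.
Read 'b': q0→{q0, q1}, q1→{q1, q3}, q2→∅, q3→{q1}, q4→{q2}; now {q0, q1, q2, q3}.
That set has 4 states.

4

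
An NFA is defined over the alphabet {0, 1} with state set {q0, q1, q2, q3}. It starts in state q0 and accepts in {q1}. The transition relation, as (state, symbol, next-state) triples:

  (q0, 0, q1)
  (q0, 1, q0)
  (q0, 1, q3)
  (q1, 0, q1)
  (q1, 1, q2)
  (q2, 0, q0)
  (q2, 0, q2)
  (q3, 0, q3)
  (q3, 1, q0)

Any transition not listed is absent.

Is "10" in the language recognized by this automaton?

Start in {q0}.
Read '1': q0→{q0, q3}; now {q0, q3}.
Read '0': q0→{q1}, q3→{q3}; now {q1, q3}.
The final set {q1, q3} contains the accepting state q1.

Yes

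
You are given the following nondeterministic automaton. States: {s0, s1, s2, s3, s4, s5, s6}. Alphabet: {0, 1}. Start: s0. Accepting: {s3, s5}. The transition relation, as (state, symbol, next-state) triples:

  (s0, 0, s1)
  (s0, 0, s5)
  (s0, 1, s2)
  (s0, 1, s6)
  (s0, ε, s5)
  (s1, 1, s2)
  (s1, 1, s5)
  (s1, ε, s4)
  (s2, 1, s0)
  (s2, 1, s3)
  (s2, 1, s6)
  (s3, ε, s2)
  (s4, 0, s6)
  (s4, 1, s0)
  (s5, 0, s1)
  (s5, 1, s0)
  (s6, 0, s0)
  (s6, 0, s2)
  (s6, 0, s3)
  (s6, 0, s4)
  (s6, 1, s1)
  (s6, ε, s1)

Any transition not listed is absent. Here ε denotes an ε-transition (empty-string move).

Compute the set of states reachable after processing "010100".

Start: ε-closure({s0}) = {s0, s5}.
Read '0': {s0, s5} → {s1, s4, s5}.
Read '1': {s1, s4, s5} → {s0, s2, s5}.
Read '0': {s0, s2, s5} → {s1, s4, s5}.
Read '1': {s1, s4, s5} → {s0, s2, s5}.
Read '0': {s0, s2, s5} → {s1, s4, s5}.
Read '0': {s1, s4, s5} → {s1, s4, s6}.

{s1, s4, s6}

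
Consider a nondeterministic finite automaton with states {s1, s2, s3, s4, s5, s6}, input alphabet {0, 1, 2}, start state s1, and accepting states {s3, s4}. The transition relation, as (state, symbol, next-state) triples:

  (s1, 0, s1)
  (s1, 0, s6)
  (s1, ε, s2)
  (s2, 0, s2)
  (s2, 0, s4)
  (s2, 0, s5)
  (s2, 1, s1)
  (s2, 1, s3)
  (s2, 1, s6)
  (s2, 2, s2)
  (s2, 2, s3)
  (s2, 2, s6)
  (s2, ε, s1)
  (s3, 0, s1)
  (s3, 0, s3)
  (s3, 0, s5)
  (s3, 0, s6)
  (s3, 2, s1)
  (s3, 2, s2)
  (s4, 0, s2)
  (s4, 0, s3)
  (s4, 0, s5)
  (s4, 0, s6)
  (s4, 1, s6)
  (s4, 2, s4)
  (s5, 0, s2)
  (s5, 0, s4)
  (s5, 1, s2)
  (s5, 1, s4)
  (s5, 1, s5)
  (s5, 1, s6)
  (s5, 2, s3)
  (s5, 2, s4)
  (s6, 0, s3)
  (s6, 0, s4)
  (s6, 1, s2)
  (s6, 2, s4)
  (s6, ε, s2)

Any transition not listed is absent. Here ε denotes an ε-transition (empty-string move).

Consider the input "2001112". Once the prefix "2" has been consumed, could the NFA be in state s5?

No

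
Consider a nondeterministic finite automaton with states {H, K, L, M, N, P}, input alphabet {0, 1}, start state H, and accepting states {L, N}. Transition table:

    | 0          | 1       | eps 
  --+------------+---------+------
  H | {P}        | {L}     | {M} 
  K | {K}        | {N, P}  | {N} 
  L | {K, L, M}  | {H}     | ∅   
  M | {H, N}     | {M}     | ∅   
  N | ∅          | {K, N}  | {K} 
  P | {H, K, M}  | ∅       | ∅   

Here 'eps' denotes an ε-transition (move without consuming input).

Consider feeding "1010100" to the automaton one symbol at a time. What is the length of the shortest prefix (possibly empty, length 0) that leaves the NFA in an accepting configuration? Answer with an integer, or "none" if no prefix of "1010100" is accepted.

1

Start: ε-closure({H}) = {H, M}.
Read '1': H→{L}, M→{M}; now {L, M}.
None of the earlier sets intersect F, but {L, M} does.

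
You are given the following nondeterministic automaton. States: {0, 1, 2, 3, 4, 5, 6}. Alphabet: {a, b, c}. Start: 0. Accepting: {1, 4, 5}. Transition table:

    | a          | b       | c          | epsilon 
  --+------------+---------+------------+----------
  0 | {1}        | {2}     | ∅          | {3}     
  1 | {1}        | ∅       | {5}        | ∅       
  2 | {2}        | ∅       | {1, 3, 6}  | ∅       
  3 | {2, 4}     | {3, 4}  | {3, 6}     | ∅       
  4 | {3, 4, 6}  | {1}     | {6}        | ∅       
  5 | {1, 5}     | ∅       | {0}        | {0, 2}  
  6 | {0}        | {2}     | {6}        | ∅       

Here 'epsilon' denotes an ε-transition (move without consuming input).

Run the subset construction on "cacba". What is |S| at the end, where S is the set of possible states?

4

Start: ε-closure({0}) = {0, 3}.
Read 'c': 0→∅, 3→{3, 6}; now {3, 6}.
Read 'a': 3→{2, 4}, 6→{0}; union {0, 2, 4}; ε-closure = {0, 2, 3, 4}.
Read 'c': 0→∅, 2→{1, 3, 6}, 3→{3, 6}, 4→{6}; now {1, 3, 6}.
Read 'b': 1→∅, 3→{3, 4}, 6→{2}; now {2, 3, 4}.
Read 'a': 2→{2}, 3→{2, 4}, 4→{3, 4, 6}; now {2, 3, 4, 6}.
That set has 4 states.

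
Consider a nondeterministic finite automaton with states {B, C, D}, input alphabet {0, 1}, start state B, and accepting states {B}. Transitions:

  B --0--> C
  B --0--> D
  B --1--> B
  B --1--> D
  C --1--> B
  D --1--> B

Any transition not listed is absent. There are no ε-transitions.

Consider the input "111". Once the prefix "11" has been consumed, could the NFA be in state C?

No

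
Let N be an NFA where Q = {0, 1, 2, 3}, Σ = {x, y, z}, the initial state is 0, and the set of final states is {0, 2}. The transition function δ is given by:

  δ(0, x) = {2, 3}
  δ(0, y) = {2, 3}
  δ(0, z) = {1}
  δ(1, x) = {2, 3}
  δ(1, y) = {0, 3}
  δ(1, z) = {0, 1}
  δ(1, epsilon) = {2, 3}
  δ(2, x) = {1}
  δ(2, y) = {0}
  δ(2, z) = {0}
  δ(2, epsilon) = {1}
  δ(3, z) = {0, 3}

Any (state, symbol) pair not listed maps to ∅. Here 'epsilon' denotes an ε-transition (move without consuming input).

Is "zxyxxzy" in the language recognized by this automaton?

Start in {0}.
Read 'z': {0} → {1, 2, 3}.
Read 'x': {1, 2, 3} → {1, 2, 3}.
Read 'y': {1, 2, 3} → {0, 3}.
Read 'x': {0, 3} → {1, 2, 3}.
Read 'x': {1, 2, 3} → {1, 2, 3}.
Read 'z': {1, 2, 3} → {0, 1, 2, 3}.
Read 'y': {0, 1, 2, 3} → {0, 1, 2, 3}.
The final set {0, 1, 2, 3} contains the accepting states 0, 2.

Yes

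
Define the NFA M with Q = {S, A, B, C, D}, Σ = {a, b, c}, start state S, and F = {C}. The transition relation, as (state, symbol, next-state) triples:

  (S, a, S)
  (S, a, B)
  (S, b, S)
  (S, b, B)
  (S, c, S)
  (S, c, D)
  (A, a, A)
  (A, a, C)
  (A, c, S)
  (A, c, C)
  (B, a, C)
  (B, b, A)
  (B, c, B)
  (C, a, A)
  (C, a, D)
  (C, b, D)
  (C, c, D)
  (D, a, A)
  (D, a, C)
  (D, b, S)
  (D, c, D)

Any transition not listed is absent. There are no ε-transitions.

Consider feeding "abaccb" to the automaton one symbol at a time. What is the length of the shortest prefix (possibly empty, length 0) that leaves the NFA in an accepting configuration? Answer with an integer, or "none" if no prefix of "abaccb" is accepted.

3

Start in {S}.
Read 'a': S→{S, B}; now {S, B}.
Read 'b': S→{S, B}, B→{A}; now {S, A, B}.
Read 'a': S→{S, B}, A→{A, C}, B→{C}; now {S, A, B, C}.
None of the earlier sets intersect F, but {S, A, B, C} does.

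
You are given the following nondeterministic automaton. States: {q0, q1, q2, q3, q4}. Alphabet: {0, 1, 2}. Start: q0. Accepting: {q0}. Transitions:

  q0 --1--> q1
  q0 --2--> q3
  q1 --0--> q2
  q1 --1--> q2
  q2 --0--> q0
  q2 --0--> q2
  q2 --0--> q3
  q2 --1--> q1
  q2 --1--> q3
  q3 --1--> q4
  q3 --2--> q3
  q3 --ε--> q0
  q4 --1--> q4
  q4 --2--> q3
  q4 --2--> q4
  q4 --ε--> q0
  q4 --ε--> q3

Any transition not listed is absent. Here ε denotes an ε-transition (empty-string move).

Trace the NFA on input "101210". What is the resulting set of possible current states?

{q2}

Start in {q0}.
Read '1': q0→{q1}; now {q1}.
Read '0': q1→{q2}; now {q2}.
Read '1': q2→{q1, q3}; union {q1, q3}; ε-closure = {q0, q1, q3}.
Read '2': q0→{q3}, q1→∅, q3→{q3}; union {q3}; ε-closure = {q0, q3}.
Read '1': q0→{q1}, q3→{q4}; union {q1, q4}; ε-closure = {q0, q1, q3, q4}.
Read '0': q0→∅, q1→{q2}, q3→∅, q4→∅; now {q2}.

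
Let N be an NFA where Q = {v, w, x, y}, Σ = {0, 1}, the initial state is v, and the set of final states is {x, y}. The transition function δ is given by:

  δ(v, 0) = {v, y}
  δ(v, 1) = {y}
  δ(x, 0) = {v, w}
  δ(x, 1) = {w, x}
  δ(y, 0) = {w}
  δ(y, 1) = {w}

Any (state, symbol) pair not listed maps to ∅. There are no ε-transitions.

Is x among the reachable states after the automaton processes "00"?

Start in {v}.
Read '0': {v} → {v, y}.
Read '0': {v, y} → {v, w, y}.
State x is not in {v, w, y}.

No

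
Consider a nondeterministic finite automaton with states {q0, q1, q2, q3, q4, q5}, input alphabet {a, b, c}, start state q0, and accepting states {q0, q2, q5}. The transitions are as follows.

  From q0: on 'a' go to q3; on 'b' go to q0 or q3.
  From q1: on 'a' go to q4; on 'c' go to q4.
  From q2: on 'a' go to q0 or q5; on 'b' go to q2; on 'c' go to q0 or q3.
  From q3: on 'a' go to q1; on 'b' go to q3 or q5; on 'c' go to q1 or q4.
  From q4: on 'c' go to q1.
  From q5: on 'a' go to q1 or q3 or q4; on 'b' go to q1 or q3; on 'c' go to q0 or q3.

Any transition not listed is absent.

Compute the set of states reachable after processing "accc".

Start in {q0}.
Read 'a': q0→{q3}; now {q3}.
Read 'c': q3→{q1, q4}; now {q1, q4}.
Read 'c': q1→{q4}, q4→{q1}; now {q1, q4}.
Read 'c': q1→{q4}, q4→{q1}; now {q1, q4}.

{q1, q4}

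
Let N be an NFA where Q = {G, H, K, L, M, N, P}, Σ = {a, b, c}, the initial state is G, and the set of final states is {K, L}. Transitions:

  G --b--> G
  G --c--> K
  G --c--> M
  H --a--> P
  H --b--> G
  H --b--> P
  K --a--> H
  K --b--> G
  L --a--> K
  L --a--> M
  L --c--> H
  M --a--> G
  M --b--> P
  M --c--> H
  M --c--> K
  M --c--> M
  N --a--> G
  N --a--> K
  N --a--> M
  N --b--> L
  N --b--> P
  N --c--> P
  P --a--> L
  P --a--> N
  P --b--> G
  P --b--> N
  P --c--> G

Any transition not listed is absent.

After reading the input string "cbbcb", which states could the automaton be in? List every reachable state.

Start in {G}.
Read 'c': {G} → {K, M}.
Read 'b': {K, M} → {G, P}.
Read 'b': {G, P} → {G, N}.
Read 'c': {G, N} → {K, M, P}.
Read 'b': {K, M, P} → {G, N, P}.

{G, N, P}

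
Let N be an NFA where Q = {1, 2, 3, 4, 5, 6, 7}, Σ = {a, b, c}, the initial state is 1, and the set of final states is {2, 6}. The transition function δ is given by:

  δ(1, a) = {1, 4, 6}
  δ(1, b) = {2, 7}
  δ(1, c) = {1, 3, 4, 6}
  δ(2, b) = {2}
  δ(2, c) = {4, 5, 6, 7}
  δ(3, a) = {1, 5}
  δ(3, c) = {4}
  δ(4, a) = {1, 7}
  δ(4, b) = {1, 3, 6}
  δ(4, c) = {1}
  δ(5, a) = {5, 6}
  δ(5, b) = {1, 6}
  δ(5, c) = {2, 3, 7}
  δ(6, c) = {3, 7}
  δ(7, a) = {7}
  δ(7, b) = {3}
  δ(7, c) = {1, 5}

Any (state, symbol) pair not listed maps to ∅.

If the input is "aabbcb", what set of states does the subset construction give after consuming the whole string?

{1, 2, 3, 6, 7}

Start in {1}.
Read 'a': 1→{1, 4, 6}; now {1, 4, 6}.
Read 'a': 1→{1, 4, 6}, 4→{1, 7}, 6→∅; now {1, 4, 6, 7}.
Read 'b': 1→{2, 7}, 4→{1, 3, 6}, 6→∅, 7→{3}; now {1, 2, 3, 6, 7}.
Read 'b': 1→{2, 7}, 2→{2}, 3→∅, 6→∅, 7→{3}; now {2, 3, 7}.
Read 'c': 2→{4, 5, 6, 7}, 3→{4}, 7→{1, 5}; now {1, 4, 5, 6, 7}.
Read 'b': 1→{2, 7}, 4→{1, 3, 6}, 5→{1, 6}, 6→∅, 7→{3}; now {1, 2, 3, 6, 7}.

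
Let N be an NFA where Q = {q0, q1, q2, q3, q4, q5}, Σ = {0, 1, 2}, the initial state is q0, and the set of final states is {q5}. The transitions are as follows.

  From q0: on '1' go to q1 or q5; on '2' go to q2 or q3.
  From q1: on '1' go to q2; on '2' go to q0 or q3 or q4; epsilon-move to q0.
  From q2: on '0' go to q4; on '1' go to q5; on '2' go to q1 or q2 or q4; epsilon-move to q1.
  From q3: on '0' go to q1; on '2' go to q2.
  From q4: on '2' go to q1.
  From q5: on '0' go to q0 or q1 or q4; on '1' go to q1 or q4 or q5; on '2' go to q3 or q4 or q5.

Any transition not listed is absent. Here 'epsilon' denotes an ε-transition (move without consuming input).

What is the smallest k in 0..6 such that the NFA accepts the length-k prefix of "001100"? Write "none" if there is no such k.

none

Start in {q0}.
Read '0': {q0} → ∅.
The set is empty and remains empty for the remaining 5 symbols.
No reachable set along the way intersects F.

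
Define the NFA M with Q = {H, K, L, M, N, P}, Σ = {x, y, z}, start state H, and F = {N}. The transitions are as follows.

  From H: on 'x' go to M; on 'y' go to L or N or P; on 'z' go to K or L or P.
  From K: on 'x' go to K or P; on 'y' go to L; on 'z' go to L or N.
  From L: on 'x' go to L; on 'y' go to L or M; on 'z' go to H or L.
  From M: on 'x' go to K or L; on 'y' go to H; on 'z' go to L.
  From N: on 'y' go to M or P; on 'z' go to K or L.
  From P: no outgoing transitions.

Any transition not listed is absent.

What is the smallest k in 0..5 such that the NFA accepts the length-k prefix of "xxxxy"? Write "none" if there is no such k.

none

Start in {H}.
Read 'x': {H} → {M}.
Read 'x': {M} → {K, L}.
Read 'x': {K, L} → {K, L, P}.
Read 'x': {K, L, P} → {K, L, P}.
Read 'y': {K, L, P} → {L, M}.
No reachable set along the way intersects F.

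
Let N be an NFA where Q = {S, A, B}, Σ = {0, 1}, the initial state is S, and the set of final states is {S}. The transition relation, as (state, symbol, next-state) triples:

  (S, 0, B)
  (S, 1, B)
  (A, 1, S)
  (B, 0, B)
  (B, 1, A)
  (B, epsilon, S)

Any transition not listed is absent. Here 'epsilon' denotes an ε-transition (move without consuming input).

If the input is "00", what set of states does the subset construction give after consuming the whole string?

{S, B}

Start in {S}.
Read '0': {S} → {S, B}.
Read '0': {S, B} → {S, B}.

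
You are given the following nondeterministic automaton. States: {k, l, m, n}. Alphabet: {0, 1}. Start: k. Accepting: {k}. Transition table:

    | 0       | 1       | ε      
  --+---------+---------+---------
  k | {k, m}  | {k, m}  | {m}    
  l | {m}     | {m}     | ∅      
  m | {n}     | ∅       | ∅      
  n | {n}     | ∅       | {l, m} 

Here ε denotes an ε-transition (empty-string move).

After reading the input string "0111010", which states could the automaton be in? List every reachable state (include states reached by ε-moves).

{k, l, m, n}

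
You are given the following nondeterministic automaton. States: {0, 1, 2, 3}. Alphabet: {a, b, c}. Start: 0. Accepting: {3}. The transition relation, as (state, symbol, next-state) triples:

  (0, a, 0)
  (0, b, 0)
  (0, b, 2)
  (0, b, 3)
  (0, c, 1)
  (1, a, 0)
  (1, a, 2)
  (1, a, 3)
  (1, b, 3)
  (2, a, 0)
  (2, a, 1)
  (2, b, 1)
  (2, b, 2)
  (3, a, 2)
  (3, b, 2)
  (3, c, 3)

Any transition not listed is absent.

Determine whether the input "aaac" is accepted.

No

Start in {0}.
Read 'a': 0→{0}; now {0}.
Read 'a': 0→{0}; now {0}.
Read 'a': 0→{0}; now {0}.
Read 'c': 0→{1}; now {1}.
The final set {1} contains no accepting state.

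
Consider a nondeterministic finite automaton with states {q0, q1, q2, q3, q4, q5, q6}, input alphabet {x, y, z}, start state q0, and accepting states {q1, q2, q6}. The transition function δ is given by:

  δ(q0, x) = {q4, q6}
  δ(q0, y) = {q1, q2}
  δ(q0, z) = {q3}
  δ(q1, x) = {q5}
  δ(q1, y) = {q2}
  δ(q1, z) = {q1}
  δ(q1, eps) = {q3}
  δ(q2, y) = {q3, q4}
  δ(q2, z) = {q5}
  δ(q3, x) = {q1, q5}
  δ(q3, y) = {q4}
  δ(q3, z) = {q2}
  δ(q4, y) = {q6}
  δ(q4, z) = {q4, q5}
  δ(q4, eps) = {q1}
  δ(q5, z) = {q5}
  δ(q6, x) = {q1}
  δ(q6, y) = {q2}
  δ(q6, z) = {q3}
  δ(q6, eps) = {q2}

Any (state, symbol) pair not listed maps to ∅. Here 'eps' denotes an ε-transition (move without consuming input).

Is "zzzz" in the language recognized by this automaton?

No

Start in {q0}.
Read 'z': q0→{q3}; now {q3}.
Read 'z': q3→{q2}; now {q2}.
Read 'z': q2→{q5}; now {q5}.
Read 'z': q5→{q5}; now {q5}.
The final set {q5} contains no accepting state.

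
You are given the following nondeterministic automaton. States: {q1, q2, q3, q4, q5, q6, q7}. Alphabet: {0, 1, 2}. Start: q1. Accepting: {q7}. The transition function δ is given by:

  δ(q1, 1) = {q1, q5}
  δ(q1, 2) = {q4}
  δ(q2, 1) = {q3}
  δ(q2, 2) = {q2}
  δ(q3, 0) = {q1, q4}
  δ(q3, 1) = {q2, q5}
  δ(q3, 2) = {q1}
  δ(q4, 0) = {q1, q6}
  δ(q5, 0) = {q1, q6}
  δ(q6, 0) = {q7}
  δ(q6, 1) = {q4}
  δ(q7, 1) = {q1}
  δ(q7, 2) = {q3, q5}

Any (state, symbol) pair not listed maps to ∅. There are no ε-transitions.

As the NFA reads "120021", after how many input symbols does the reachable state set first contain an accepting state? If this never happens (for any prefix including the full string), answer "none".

4

Start in {q1}.
Read '1': q1→{q1, q5}; now {q1, q5}.
Read '2': q1→{q4}, q5→∅; now {q4}.
Read '0': q4→{q1, q6}; now {q1, q6}.
Read '0': q1→∅, q6→{q7}; now {q7}.
None of the earlier sets intersect F, but {q7} does.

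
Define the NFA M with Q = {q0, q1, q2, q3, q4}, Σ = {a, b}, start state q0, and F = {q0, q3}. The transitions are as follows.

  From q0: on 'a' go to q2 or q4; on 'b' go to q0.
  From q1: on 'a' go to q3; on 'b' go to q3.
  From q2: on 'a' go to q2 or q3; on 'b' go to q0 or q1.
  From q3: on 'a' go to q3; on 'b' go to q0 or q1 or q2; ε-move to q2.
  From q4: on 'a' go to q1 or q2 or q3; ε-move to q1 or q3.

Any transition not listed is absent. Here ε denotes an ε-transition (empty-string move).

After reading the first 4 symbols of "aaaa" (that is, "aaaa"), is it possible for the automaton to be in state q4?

Start in {q0}.
Read 'a': q0→{q2, q4}; union {q2, q4}; ε-closure = {q1, q2, q3, q4}.
Read 'a': q1→{q3}, q2→{q2, q3}, q3→{q3}, q4→{q1, q2, q3}; now {q1, q2, q3}.
Read 'a': q1→{q3}, q2→{q2, q3}, q3→{q3}; now {q2, q3}.
Read 'a': q2→{q2, q3}, q3→{q3}; now {q2, q3}.
State q4 is not in {q2, q3}.

No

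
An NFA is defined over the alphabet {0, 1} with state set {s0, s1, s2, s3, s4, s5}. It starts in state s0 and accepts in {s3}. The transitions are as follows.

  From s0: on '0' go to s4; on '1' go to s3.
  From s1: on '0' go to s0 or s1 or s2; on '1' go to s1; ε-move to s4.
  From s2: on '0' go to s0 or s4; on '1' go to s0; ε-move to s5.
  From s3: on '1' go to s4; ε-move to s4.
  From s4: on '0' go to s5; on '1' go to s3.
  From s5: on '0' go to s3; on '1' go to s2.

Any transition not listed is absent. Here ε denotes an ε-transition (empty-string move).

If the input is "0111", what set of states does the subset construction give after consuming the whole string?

{s3, s4}

Start in {s0}.
Read '0': {s0} → {s4}.
Read '1': {s4} → {s3, s4}.
Read '1': {s3, s4} → {s3, s4}.
Read '1': {s3, s4} → {s3, s4}.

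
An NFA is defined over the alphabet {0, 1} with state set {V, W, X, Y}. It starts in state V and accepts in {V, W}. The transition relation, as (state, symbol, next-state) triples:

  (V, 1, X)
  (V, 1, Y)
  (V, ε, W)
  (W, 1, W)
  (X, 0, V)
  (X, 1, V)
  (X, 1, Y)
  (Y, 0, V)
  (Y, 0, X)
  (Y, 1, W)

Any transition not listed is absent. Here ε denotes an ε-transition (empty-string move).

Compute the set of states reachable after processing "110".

Start: ε-closure({V}) = {V, W}.
Read '1': V→{X, Y}, W→{W}; now {W, X, Y}.
Read '1': W→{W}, X→{V, Y}, Y→{W}; now {V, W, Y}.
Read '0': V→∅, W→∅, Y→{V, X}; union {V, X}; ε-closure = {V, W, X}.

{V, W, X}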